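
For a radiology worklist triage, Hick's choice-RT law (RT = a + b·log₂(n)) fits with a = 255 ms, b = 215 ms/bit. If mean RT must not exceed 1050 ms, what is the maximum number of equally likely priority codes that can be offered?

12

Set 255 + 215·log₂ n ≤ 1050 → log₂ n ≤ (1050 − 255)/215 = 3.6977.
So n ≤ 2^3.6977 = 12.975; the largest integer n is 12.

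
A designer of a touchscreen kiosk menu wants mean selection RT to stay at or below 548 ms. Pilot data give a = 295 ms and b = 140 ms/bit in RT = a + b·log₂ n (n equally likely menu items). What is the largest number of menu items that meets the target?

Set 295 + 140·log₂ n ≤ 548 → log₂ n ≤ (548 − 295)/140 = 1.8071.
So n ≤ 2^1.8071 = 3.499; the largest integer n is 3.

3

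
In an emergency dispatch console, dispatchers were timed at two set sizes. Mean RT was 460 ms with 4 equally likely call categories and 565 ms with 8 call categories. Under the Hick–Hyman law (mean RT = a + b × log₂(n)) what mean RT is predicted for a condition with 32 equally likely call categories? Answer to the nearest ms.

With log₂ n on the abscissa the relation is linear; from the two conditions:
  b = (565 − 460) / (log₂ 8 − log₂ 4) = 105 / (3 − 2) = 105 ms/bit
  a = 460 − 105 × 2 = 250 ms
Then RT(32) = 250 + 105 × log₂ 32 = 250 + 105 × 5 ≈ 775.000 ms.

775 ms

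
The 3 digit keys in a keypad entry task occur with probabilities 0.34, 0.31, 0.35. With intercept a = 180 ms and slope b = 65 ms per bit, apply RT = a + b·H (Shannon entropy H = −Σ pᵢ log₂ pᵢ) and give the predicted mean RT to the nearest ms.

283 ms

Entropy contributions −pᵢ log₂ pᵢ: 0.5292, 0.5238, 0.5301; sum H = 1.5831 bits.
RT = a + bH = 180 + 65·1.5831 = 282.90 ms.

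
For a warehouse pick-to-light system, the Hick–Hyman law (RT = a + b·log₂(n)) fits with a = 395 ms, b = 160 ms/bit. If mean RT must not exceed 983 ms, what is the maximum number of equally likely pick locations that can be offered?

Set 395 + 160·log₂ n ≤ 983 → log₂ n ≤ (983 − 395)/160 = 3.6750.
So n ≤ 2^3.6750 = 12.773; the largest integer n is 12.

12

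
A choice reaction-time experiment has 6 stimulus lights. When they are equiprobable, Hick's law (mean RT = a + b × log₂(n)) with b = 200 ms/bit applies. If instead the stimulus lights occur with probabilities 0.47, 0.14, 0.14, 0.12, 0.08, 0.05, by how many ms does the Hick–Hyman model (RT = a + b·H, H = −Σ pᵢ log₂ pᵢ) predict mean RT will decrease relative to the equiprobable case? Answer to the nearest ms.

81 ms

The RT saving is b·ΔH. Equiprobable H₀ = log₂(6) = 2.5850 bits; with the given probabilities H = 2.1808 bits.
b·(H₀ − H) = 200 × (2.5850 − 2.1808) = 80.82 ms.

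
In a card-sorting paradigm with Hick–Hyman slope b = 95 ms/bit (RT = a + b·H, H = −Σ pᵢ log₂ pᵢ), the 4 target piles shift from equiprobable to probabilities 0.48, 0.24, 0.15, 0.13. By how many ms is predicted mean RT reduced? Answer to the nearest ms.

19 ms

Equiprobable entropy H₀ = log₂ 4 = 2.0000 bits.
Skewed entropy H = −Σ pᵢ log₂ pᵢ = 1.7956 bits.
ΔRT = b·(H₀ − H) = 95 × 0.2044 = 19.42 ms.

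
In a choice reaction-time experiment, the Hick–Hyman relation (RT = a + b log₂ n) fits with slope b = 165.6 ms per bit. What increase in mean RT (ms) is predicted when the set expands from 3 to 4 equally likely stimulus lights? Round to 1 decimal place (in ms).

Only the slope matters, since a is common to both: ΔRT = b·log₂(n₂/n₁).
log₂(4) − log₂(3) = 2 − 1.5850 = 0.4150.
ΔRT = 165.6 × 0.4150 = 68.730 ms.

68.7 ms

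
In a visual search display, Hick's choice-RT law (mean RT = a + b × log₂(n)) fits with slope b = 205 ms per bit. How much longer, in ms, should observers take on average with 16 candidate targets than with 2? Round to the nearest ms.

The intercept a cancels: ΔRT = b·(log₂ n₂ − log₂ n₁) = b·log₂(n₂/n₁).
log₂(16) − log₂(2) = log₂(16/2) = log₂(8) = 3.
ΔRT = 205 × 3.0000 = 615.000 ms.

615 ms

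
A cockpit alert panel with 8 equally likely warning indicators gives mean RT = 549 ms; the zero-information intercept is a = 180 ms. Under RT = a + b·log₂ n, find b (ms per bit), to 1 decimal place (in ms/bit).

123.0 ms/bit

8 alternatives carry log₂ 8 = 3 bits; the choice cost is 549 − 180 = 369 ms, so b = 369/3 = 123.000 ms/bit.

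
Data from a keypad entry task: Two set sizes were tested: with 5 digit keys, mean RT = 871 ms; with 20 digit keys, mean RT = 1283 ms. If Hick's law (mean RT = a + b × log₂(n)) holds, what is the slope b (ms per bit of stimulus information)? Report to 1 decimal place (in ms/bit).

206.0 ms/bit

b = (RT₂ − RT₁)/(log₂ n₂ − log₂ n₁) = (1283 − 871)/(4.3219 − 2.3219) = 206.000 ms/bit.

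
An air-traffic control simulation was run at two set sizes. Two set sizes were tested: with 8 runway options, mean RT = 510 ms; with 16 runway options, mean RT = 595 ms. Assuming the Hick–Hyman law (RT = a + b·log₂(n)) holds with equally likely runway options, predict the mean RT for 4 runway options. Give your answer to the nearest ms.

425 ms

Solve the two-equation system in a and b:
  b = (595 − 510) / (log₂ 16 − log₂ 8) = 85 / (4 − 3) = 85 ms/bit
  a = 510 − 85 × 3 = 255 ms
Then RT(4) = 255 + 85 × log₂ 4 = 255 + 85 × 2 ≈ 425.000 ms.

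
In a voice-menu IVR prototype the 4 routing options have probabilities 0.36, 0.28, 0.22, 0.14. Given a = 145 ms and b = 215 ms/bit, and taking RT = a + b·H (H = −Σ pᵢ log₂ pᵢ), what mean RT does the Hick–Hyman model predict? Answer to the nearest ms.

558 ms

Entropy contributions −pᵢ log₂ pᵢ: 0.5306, 0.5142, 0.4806, 0.3971; sum H = 1.9225 bits.
RT = a + bH = 145 + 215·1.9225 = 558.34 ms.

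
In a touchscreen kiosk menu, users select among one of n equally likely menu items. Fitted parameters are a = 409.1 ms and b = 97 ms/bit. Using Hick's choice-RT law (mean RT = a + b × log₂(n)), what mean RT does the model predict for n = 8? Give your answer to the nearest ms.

log₂(8) = 3 bits, so RT = 409.1 + 97 × 3 ≈ 700.100 ms.

700 ms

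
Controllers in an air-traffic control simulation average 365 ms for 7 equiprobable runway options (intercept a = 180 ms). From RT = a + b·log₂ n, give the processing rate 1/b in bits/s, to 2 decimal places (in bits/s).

15.17 bits/s

Choice component = 365 − 180 = 185 ms over log₂(7) = 2.8074 bits.
b = 185 / 2.8074 = 65.898 ms/bit, so 1/b = 15.175 bits/s.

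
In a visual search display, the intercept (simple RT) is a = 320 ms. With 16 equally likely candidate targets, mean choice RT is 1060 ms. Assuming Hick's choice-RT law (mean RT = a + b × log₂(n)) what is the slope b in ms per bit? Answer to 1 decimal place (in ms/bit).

16 alternatives carry log₂ 16 = 4 bits; the choice cost is 1060 − 320 = 740 ms, so b = 740/4 = 185.000 ms/bit.

185.0 ms/bit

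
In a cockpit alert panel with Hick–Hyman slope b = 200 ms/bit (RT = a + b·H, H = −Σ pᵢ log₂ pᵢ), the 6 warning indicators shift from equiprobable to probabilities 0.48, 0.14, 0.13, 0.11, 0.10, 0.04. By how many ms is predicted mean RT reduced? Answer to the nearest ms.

The RT saving is b·ΔH. Equiprobable H₀ = log₂(6) = 2.5850 bits; with the given probabilities H = 2.1563 bits.
b·(H₀ − H) = 200 × (2.5850 − 2.1563) = 85.74 ms.

86 ms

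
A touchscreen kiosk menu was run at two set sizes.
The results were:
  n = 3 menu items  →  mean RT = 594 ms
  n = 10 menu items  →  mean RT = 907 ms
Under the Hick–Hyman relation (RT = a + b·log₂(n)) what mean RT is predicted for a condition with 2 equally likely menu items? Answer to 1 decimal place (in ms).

With log₂ n on the abscissa the relation is linear; from the two conditions:
  b = (907 − 594) / (log₂ 10 − log₂ 3) = 313 / (3.3219 − 1.5850) = 180.199 ms/bit
  a = 594 − 180.199 × 1.5850 = 308.391 ms
Then RT(2) = 308.391 + 180.199 × log₂ 2 = 308.391 + 180.199 × 1 ≈ 488.590 ms.

488.6 ms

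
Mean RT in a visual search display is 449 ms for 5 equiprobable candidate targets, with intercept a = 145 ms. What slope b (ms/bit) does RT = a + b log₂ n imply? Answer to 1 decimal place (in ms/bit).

130.9 ms/bit

b = (449 − 145) / log₂(5) = 304 / 2.3219 = 130.926 ms/bit.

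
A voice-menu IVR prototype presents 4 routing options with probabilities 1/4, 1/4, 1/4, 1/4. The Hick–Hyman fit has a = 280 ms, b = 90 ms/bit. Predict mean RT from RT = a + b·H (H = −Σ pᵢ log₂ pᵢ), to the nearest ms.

460 ms

H = −Σ pᵢ log₂ pᵢ = 0.25·2 + 0.25·2 + 0.25·2 + 0.25·2 = 2.000 bits.
RT = 280 + 90 × 2.000 = 460.00 ms.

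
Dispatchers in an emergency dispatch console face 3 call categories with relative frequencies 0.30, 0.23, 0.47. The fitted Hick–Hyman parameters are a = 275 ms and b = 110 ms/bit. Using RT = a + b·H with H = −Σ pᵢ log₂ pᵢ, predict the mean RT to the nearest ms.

H = 0.30·log₂(1/0.30) + 0.23·log₂(1/0.23) + 0.47·log₂(1/0.47) = 1.5207 bits.
RT = 275 + 110 × 1.5207 = 442.28 ms.

442 ms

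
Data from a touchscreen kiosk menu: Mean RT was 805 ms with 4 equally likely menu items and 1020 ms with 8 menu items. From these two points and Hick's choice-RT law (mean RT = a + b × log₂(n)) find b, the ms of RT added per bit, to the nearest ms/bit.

215 ms/bit

b = (RT₂ − RT₁)/(log₂ n₂ − log₂ n₁) = (1020 − 805)/(3 − 2) = 215 ms/bit.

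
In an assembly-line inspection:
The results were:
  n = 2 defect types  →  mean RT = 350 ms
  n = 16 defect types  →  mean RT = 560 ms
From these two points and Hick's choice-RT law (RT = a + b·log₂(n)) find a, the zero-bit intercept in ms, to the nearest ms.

280 ms

The slope on a log₂ axis is (560 − 350) / (4 − 1) = 70 ms/bit.
Intercept: a = 350 − 70·log₂(2) = 280.000 ms.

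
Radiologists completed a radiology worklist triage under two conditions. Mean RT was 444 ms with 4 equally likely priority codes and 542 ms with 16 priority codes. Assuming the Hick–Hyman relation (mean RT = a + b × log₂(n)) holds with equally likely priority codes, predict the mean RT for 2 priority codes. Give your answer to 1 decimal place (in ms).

Fit slope and intercept:
  b = (542 − 444) / (log₂ 16 − log₂ 4) = 98 / (4 − 2) = 49.000 ms/bit
  a = 444 − 49.000 × 2 = 346.000 ms
Then RT(2) = 346.000 + 49.000 × log₂ 2 = 346.000 + 49.000 × 1 ≈ 395.000 ms.

395.0 ms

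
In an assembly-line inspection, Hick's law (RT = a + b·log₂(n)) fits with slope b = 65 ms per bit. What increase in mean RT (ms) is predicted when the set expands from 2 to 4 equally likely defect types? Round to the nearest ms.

The intercept a cancels: ΔRT = b·(log₂ n₂ − log₂ n₁) = b·log₂(n₂/n₁).
log₂(4) − log₂(2) = log₂(4/2) = log₂(2) = 1.
ΔRT = 65 × 1.0000 = 65.000 ms.

65 ms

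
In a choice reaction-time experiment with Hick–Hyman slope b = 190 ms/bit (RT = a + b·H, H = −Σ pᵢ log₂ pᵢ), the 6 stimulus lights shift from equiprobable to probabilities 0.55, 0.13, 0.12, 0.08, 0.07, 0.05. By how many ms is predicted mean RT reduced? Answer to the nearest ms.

111 ms

The RT saving is b·ΔH. Equiprobable H₀ = log₂(6) = 2.5850 bits; with the given probabilities H = 2.0002 bits.
b·(H₀ − H) = 190 × (2.5850 − 2.0002) = 111.10 ms.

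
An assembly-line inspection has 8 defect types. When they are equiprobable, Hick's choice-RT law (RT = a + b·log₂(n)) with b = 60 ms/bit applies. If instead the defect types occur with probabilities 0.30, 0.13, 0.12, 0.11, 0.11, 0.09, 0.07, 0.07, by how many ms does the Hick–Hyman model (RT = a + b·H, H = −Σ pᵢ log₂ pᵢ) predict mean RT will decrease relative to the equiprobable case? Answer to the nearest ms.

11 ms

Equiprobable entropy H₀ = log₂ 8 = 3.0000 bits.
Skewed entropy H = −Σ pᵢ log₂ pᵢ = 2.8211 bits.
ΔRT = b·(H₀ − H) = 60 × 0.1789 = 10.73 ms.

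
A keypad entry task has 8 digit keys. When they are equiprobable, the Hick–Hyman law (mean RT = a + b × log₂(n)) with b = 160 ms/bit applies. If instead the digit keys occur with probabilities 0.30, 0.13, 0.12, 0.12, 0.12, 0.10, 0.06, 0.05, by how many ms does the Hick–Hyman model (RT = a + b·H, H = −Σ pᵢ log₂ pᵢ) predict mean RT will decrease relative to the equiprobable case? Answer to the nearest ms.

33 ms

Equiprobable entropy H₀ = log₂ 8 = 3.0000 bits.
Skewed entropy H = −Σ pᵢ log₂ pᵢ = 2.7968 bits.
ΔRT = b·(H₀ − H) = 160 × 0.2032 = 32.52 ms.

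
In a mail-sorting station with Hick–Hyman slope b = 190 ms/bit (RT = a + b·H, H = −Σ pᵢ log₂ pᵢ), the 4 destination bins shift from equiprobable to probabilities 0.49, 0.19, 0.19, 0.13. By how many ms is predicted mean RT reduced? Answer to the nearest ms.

The RT saving is b·ΔH. Equiprobable H₀ = log₂(4) = 2.0000 bits; with the given probabilities H = 1.7974 bits.
b·(H₀ − H) = 190 × (2.0000 − 1.7974) = 38.50 ms.

38 ms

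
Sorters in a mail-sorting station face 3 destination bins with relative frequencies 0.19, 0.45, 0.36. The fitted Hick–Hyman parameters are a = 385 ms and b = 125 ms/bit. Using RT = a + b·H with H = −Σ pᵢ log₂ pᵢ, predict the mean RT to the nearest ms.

H = 0.19·log₂(1/0.19) + 0.45·log₂(1/0.45) + 0.36·log₂(1/0.36) = 1.5042 bits.
RT = 385 + 125 × 1.5042 = 573.03 ms.

573 ms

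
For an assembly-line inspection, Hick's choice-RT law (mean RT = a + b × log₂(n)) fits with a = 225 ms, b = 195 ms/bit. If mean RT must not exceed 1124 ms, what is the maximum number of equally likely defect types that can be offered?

24

Information budget: (1124 − 225)/195 = 4.6103 bits, so n ≤ 2^4.6103 = 24.424 → at most 24.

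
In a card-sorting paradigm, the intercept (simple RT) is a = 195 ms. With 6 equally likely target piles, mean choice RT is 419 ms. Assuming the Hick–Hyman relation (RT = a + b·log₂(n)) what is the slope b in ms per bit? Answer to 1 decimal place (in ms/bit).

6 alternatives carry log₂ 6 = 2.5850 bits; the choice cost is 419 − 195 = 224 ms, so b = 224/2.5850 = 86.655 ms/bit.

86.7 ms/bit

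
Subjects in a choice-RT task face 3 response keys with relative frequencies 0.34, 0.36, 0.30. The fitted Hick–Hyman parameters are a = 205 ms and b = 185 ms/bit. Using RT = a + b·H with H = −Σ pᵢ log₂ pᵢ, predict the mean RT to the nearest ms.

497 ms

Entropy contributions −pᵢ log₂ pᵢ: 0.5292, 0.5306, 0.5211; sum H = 1.5809 bits.
RT = a + bH = 205 + 185·1.5809 = 497.46 ms.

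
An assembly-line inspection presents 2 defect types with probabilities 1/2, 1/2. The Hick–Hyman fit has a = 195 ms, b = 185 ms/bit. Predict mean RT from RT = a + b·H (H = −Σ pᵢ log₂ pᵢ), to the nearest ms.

H = −Σ pᵢ log₂ pᵢ = 0.5·1 + 0.5·1 = 1.000 bits.
RT = 195 + 185 × 1.000 = 380.00 ms.

380 ms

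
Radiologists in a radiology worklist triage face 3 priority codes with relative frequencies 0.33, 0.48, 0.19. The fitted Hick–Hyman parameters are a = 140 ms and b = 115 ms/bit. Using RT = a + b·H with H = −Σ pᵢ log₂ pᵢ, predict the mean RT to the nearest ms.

H = 0.33·log₂(1/0.33) + 0.48·log₂(1/0.48) + 0.19·log₂(1/0.19) = 1.4913 bits.
RT = 140 + 115 × 1.4913 = 311.50 ms.

312 ms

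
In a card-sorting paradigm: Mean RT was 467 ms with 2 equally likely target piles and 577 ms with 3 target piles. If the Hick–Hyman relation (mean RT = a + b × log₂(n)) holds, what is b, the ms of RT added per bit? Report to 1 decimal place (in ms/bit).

188.0 ms/bit

The slope on a log₂ axis is (577 − 467) / (1.5850 − 1) = 188.046 ms/bit.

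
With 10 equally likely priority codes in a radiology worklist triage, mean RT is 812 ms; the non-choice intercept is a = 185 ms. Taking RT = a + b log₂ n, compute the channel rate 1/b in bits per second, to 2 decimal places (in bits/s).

b = (812 − 185)/log₂ 10 = 627/3.3219 = 188.746 ms per bit = 0.18875 s/bit; the reciprocal is 5.298 bits/s.

5.30 bits/s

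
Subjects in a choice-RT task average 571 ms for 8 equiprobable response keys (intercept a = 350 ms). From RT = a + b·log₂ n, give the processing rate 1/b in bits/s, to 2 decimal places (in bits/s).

13.57 bits/s

Choice component = 571 − 350 = 221 ms over log₂(8) = 3 bits.
b = 221 / 3 = 73.667 ms/bit, so 1/b = 13.575 bits/s.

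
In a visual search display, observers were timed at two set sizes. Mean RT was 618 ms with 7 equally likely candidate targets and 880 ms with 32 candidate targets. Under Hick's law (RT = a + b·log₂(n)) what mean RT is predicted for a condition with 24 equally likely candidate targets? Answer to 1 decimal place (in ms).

830.4 ms

RT is linear in log₂ n, so two points fix the line:
  b = (880 − 618) / (log₂ 32 − log₂ 7) = 262 / (5 − 2.8074) = 119.490 ms/bit
  a = 618 − 119.490 × 2.8074 = 282.548 ms
Then RT(24) = 282.548 + 119.490 × log₂ 24 = 282.548 + 119.490 × 4.5850 ≈ 830.407 ms.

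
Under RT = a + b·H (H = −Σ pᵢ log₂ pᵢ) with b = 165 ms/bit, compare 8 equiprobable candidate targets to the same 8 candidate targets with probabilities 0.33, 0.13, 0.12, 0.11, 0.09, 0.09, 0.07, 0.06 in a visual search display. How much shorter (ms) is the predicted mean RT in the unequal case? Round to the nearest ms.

39 ms

Equiprobable entropy H₀ = log₂ 8 = 3.0000 bits.
Skewed entropy H = −Σ pᵢ log₂ pᵢ = 2.7652 bits.
ΔRT = b·(H₀ − H) = 165 × 0.2348 = 38.74 ms.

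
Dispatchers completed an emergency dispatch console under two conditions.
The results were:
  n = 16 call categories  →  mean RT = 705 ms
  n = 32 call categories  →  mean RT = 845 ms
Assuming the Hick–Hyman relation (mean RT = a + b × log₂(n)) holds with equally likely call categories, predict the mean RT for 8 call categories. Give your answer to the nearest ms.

With log₂ n on the abscissa the relation is linear; from the two conditions:
  b = (845 − 705) / (log₂ 32 − log₂ 16) = 140 / (5 − 4) = 140 ms/bit
  a = 705 − 140 × 4 = 145 ms
Then RT(8) = 145 + 140 × log₂ 8 = 145 + 140 × 3 ≈ 565.000 ms.

565 ms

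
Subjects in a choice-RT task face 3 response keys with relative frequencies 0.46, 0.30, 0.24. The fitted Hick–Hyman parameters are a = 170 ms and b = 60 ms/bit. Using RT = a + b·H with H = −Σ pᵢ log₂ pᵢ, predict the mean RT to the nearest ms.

262 ms

H = 0.46·log₂(1/0.46) + 0.30·log₂(1/0.30) + 0.24·log₂(1/0.24) = 1.5306 bits.
RT = 170 + 60 × 1.5306 = 261.83 ms.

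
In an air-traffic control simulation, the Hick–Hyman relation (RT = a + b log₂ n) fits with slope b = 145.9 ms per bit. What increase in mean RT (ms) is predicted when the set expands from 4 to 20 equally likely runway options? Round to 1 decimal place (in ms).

338.8 ms

ΔRT = (a + b log₂ n₂) − (a + b log₂ n₁) = b·(log₂ n₂ − log₂ n₁).
log₂(20) − log₂(4) = 4.3219 − 2 = 2.3219.
ΔRT = 145.9 × 2.3219 = 338.769 ms.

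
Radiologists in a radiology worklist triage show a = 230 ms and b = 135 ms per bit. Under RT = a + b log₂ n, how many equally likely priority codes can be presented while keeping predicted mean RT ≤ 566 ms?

5

135·log₂ n ≤ 566 − 230 = 336, giving log₂ n ≤ 2.4889 and n ≤ 5.613. The largest whole number is 5.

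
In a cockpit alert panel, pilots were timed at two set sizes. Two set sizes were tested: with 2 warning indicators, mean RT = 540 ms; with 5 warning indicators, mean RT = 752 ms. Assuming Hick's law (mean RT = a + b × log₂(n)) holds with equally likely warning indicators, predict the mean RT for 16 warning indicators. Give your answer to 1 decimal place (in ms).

With log₂ n on the abscissa the relation is linear; from the two conditions:
  b = (752 − 540) / (log₂ 5 − log₂ 2) = 212 / (2.3219 − 1) = 160.372 ms/bit
  a = 540 − 160.372 × 1 = 379.628 ms
Then RT(16) = 379.628 + 160.372 × log₂ 16 = 379.628 + 160.372 × 4 ≈ 1021.115 ms.

1021.1 ms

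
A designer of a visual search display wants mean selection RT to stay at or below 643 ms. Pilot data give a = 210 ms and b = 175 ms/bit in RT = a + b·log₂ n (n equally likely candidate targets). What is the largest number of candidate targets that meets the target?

5

Set 210 + 175·log₂ n ≤ 643 → log₂ n ≤ (643 − 210)/175 = 2.4743.
So n ≤ 2^2.4743 = 5.557; the largest integer n is 5.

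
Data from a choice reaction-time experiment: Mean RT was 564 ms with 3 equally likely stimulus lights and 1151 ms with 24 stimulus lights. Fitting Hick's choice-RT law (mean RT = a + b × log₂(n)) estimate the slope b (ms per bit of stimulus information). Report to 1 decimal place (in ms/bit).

195.7 ms/bit

b = (RT₂ − RT₁)/(log₂ n₂ − log₂ n₁) = (1151 − 564)/(4.5850 − 1.5850) = 195.667 ms/bit.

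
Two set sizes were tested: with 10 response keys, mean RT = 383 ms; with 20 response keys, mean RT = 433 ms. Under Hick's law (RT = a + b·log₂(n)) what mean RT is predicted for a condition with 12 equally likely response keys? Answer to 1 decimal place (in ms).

Solve the two-equation system in a and b:
  b = (433 − 383) / (log₂ 20 − log₂ 10) = 50 / (4.3219 − 3.3219) = 50.000 ms/bit
  a = 383 − 50.000 × 3.3219 = 216.904 ms
Then RT(12) = 216.904 + 50.000 × log₂ 12 = 216.904 + 50.000 × 3.5850 ≈ 396.152 ms.

396.2 ms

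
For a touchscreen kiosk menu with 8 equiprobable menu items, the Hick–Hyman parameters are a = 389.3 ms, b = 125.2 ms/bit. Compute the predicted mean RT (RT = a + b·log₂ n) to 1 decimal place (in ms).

log₂(8) = 3 bits, so RT = 389.3 + 125.2 × 3 ≈ 764.900 ms.

764.9 ms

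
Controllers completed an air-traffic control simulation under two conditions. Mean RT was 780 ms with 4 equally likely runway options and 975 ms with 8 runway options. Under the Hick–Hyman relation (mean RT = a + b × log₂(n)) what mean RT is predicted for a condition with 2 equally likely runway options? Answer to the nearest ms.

585 ms

Fit slope and intercept:
  b = (975 − 780) / (log₂ 8 − log₂ 4) = 195 / (3 − 2) = 195 ms/bit
  a = 780 − 195 × 2 = 390 ms
Then RT(2) = 390 + 195 × log₂ 2 = 390 + 195 × 1 ≈ 585.000 ms.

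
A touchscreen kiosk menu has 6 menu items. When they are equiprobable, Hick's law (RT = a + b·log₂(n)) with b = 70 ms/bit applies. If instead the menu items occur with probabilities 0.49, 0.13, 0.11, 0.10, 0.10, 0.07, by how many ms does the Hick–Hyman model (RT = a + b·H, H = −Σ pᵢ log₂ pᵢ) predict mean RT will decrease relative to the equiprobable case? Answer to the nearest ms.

29 ms

Equiprobable entropy H₀ = log₂ 6 = 2.5850 bits.
Skewed entropy H = −Σ pᵢ log₂ pᵢ = 2.1702 bits.
ΔRT = b·(H₀ − H) = 70 × 0.4148 = 29.04 ms.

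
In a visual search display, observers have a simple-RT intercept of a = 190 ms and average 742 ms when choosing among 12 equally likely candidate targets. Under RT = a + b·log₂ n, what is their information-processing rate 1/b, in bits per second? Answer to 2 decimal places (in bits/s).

Choice component = 742 − 190 = 552 ms over log₂(12) = 3.5850 bits.
b = 552 / 3.5850 = 153.977 ms/bit, so 1/b = 6.494 bits/s.

6.49 bits/s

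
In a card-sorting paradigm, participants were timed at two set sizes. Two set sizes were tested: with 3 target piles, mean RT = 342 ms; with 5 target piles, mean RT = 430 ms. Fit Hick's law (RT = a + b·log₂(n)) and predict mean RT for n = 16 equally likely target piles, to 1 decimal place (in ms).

630.4 ms

Fit slope and intercept:
  b = (430 − 342) / (log₂ 5 − log₂ 3) = 88 / (2.3219 − 1.5850) = 119.409 ms/bit
  a = 342 − 119.409 × 1.5850 = 152.742 ms
Then RT(16) = 152.742 + 119.409 × log₂ 16 = 152.742 + 119.409 × 4 ≈ 630.376 ms.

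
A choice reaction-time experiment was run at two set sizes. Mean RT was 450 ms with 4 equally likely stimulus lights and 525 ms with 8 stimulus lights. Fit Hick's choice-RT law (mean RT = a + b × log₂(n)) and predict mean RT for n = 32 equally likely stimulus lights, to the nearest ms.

RT is linear in log₂ n, so two points fix the line:
  b = (525 − 450) / (log₂ 8 − log₂ 4) = 75 / (3 − 2) = 75 ms/bit
  a = 450 − 75 × 2 = 300 ms
Then RT(32) = 300 + 75 × log₂ 32 = 300 + 75 × 5 ≈ 675.000 ms.

675 ms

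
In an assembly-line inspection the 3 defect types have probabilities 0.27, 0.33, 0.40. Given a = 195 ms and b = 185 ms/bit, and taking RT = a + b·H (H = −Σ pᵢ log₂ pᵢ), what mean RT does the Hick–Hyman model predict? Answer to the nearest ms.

485 ms

Entropy contributions −pᵢ log₂ pᵢ: 0.5100, 0.5278, 0.5288; sum H = 1.5666 bits.
RT = a + bH = 195 + 185·1.5666 = 484.82 ms.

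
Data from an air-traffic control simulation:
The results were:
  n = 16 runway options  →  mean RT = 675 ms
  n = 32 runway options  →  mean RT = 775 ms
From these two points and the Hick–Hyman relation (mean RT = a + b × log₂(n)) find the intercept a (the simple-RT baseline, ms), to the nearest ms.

b = (RT₂ − RT₁)/(log₂ n₂ − log₂ n₁) = (775 − 675)/(5 − 4) = 100 ms/bit.
a = RT₁ − b·log₂ n₁ = 675 − 100 × 4 = 275.000 ms.

275 ms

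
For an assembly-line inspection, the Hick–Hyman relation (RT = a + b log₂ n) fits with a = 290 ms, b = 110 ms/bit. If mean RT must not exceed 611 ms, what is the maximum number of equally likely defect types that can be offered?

Information budget: (611 − 290)/110 = 2.9182 bits, so n ≤ 2^2.9182 = 7.559 → at most 7.

7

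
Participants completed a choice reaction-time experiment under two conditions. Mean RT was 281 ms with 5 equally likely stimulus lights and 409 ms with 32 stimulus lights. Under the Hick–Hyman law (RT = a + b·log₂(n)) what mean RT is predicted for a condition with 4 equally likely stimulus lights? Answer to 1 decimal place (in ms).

Solve the two-equation system in a and b:
  b = (409 − 281) / (log₂ 32 − log₂ 5) = 128 / (5 − 2.3219) = 47.796 ms/bit
  a = 281 − 47.796 × 2.3219 = 170.022 ms
Then RT(4) = 170.022 + 47.796 × log₂ 4 = 170.022 + 47.796 × 2 ≈ 265.613 ms.

265.6 ms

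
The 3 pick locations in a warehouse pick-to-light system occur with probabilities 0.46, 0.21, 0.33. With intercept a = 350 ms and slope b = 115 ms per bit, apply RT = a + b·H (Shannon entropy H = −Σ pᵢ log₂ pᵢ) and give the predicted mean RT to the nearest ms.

524 ms

Entropy contributions −pᵢ log₂ pᵢ: 0.5153, 0.4728, 0.5278; sum H = 1.5160 bits.
RT = a + bH = 350 + 115·1.5160 = 524.34 ms.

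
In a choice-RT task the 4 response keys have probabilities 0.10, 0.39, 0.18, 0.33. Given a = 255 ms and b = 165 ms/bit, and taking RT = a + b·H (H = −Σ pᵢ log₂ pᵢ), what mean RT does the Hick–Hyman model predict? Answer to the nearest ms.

H = 0.10·log₂(1/0.10) + 0.39·log₂(1/0.39) + 0.18·log₂(1/0.18) + 0.33·log₂(1/0.33) = 1.8351 bits.
RT = 255 + 165 × 1.8351 = 557.79 ms.

558 ms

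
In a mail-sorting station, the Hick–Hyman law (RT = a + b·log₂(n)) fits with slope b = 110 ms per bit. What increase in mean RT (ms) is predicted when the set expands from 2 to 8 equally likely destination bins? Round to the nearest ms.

220 ms

Only the slope matters, since a is common to both: ΔRT = b·log₂(n₂/n₁).
log₂(8) − log₂(2) = log₂(8/2) = log₂(4) = 2.
ΔRT = 110 × 2.0000 = 220.000 ms.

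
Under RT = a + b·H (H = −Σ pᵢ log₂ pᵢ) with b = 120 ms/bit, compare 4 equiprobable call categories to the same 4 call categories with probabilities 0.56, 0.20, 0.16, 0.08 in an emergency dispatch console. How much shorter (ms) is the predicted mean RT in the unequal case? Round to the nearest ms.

The RT saving is b·ΔH. Equiprobable H₀ = log₂(4) = 2.0000 bits; with the given probabilities H = 1.6474 bits.
b·(H₀ − H) = 120 × (2.0000 − 1.6474) = 42.32 ms.

42 ms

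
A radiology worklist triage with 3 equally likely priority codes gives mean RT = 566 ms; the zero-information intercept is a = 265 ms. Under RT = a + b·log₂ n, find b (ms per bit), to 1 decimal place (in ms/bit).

189.9 ms/bit

3 alternatives carry log₂ 3 = 1.5850 bits; the choice cost is 566 − 265 = 301 ms, so b = 301/1.5850 = 189.910 ms/bit.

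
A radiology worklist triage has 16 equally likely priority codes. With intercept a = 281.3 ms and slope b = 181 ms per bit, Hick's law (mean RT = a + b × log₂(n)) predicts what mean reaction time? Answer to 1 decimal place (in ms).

log₂(16) = 4 bits, so RT = 281.3 + 181 × 4 ≈ 1005.300 ms.

1005.3 ms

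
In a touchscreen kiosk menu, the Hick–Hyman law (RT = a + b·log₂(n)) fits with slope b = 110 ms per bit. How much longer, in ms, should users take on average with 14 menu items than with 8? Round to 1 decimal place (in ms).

88.8 ms

The intercept a cancels: ΔRT = b·(log₂ n₂ − log₂ n₁) = b·log₂(n₂/n₁).
log₂(14) − log₂(8) = 3.8074 − 3 = 0.8074.
ΔRT = 110 × 0.8074 = 88.809 ms.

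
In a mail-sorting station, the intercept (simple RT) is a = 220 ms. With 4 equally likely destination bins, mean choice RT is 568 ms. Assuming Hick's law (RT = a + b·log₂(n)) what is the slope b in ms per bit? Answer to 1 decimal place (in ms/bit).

b = (568 − 220) / log₂(4) = 348 / 2 = 174.000 ms/bit.

174.0 ms/bit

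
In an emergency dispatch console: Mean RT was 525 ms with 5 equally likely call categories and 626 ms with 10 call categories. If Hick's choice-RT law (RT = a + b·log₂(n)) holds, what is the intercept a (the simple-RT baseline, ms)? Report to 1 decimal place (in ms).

290.5 ms

b = (RT₂ − RT₁)/(log₂ n₂ − log₂ n₁) = (626 − 525)/(3.3219 − 2.3219) = 101.000 ms/bit.
Intercept: a = 525 − 101.000·log₂(5) = 290.485 ms.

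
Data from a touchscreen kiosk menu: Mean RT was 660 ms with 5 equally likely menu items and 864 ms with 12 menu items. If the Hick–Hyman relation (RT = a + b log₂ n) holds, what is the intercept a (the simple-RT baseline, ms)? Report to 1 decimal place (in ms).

285.0 ms

b = (RT₂ − RT₁)/(log₂ n₂ − log₂ n₁) = (864 − 660)/(3.5850 − 2.3219) = 161.516 ms/bit.
Intercept: a = 660 − 161.516·log₂(5) = 284.972 ms.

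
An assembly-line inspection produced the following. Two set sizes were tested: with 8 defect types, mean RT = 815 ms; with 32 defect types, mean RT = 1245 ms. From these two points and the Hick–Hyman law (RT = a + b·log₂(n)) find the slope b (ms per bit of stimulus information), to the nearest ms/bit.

215 ms/bit

The slope on a log₂ axis is (1245 − 815) / (5 − 3) = 215 ms/bit.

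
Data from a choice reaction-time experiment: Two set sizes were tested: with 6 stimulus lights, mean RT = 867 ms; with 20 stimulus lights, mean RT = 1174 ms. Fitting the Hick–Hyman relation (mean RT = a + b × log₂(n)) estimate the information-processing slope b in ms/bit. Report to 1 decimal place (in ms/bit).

176.7 ms/bit

b = (RT₂ − RT₁)/(log₂ n₂ − log₂ n₁) = (1174 − 867)/(4.3219 − 2.5850) = 176.745 ms/bit.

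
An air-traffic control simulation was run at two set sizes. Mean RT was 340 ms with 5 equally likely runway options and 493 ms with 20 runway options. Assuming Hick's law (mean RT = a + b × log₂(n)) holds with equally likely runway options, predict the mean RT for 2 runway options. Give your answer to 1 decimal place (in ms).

238.9 ms

With log₂ n on the abscissa the relation is linear; from the two conditions:
  b = (493 − 340) / (log₂ 20 − log₂ 5) = 153 / (4.3219 − 2.3219) = 76.500 ms/bit
  a = 340 − 76.500 × 2.3219 = 162.373 ms
Then RT(2) = 162.373 + 76.500 × log₂ 2 = 162.373 + 76.500 × 1 ≈ 238.873 ms.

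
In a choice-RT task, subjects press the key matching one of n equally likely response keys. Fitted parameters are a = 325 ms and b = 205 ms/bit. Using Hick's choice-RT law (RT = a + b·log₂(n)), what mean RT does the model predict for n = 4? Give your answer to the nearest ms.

735 ms

log₂(4) = 2 bits, so RT = 325 + 205 × 2 ≈ 735.000 ms.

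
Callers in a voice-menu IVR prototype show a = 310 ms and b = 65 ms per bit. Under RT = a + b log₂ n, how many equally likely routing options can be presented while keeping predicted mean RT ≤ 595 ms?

Information budget: (595 − 310)/65 = 4.3846 bits, so n ≤ 2^4.3846 = 20.888 → at most 20.

20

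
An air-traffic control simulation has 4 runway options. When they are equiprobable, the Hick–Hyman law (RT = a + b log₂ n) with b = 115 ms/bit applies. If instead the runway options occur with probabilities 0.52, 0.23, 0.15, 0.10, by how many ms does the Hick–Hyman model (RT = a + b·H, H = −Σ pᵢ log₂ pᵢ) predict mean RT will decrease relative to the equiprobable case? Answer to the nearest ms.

Equiprobable entropy H₀ = log₂ 4 = 2.0000 bits.
Skewed entropy H = −Σ pᵢ log₂ pᵢ = 1.7210 bits.
ΔRT = b·(H₀ − H) = 115 × 0.2790 = 32.09 ms.

32 ms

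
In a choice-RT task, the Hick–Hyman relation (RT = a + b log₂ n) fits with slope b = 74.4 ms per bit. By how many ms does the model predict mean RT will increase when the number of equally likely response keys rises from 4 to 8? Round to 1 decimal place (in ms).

74.4 ms

Only the slope matters, since a is common to both: ΔRT = b·log₂(n₂/n₁).
log₂(8) − log₂(4) = log₂(8/4) = log₂(2) = 1.
ΔRT = 74.4 × 1.0000 = 74.400 ms.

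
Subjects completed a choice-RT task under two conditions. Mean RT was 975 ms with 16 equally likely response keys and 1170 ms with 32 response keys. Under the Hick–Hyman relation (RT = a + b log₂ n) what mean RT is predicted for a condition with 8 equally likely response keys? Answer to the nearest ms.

780 ms

With log₂ n on the abscissa the relation is linear; from the two conditions:
  b = (1170 − 975) / (log₂ 32 − log₂ 16) = 195 / (5 − 4) = 195 ms/bit
  a = 975 − 195 × 4 = 195 ms
Then RT(8) = 195 + 195 × log₂ 8 = 195 + 195 × 3 ≈ 780.000 ms.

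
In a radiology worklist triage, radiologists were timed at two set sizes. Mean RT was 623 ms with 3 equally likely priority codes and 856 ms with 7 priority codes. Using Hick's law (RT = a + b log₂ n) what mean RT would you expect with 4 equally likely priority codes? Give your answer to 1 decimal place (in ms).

702.1 ms

RT is linear in log₂ n, so two points fix the line:
  b = (856 − 623) / (log₂ 7 − log₂ 3) = 233 / (2.8074 − 1.5850) = 190.610 ms/bit
  a = 623 − 190.610 × 1.5850 = 320.891 ms
Then RT(4) = 320.891 + 190.610 × log₂ 4 = 320.891 + 190.610 × 2 ≈ 702.110 ms.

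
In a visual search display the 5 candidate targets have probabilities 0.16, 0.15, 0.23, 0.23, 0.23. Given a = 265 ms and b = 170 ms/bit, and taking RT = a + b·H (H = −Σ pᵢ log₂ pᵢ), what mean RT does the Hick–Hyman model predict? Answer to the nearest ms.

Entropy contributions −pᵢ log₂ pᵢ: 0.4230, 0.4105, 0.4877, 0.4877, 0.4877; sum H = 2.2966 bits.
RT = a + bH = 265 + 170·2.2966 = 655.42 ms.

655 ms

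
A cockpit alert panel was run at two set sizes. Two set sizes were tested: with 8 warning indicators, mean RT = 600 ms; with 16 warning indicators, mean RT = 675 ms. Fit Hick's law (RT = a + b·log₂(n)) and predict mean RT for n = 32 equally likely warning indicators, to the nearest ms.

750 ms

RT is linear in log₂ n, so two points fix the line:
  b = (675 − 600) / (log₂ 16 − log₂ 8) = 75 / (4 − 3) = 75 ms/bit
  a = 600 − 75 × 3 = 375 ms
Then RT(32) = 375 + 75 × log₂ 32 = 375 + 75 × 5 ≈ 750.000 ms.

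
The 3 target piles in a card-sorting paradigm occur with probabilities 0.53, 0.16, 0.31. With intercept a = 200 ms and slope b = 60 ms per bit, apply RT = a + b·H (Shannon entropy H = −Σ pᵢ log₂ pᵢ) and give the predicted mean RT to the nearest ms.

H = 0.53·log₂(1/0.53) + 0.16·log₂(1/0.16) + 0.31·log₂(1/0.31) = 1.4323 bits.
RT = 200 + 60 × 1.4323 = 285.94 ms.

286 ms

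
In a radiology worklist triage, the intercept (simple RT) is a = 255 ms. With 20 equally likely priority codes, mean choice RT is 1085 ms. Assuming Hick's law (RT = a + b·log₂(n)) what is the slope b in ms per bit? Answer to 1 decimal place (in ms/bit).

log₂(20) = 4.3219 bits.
b = (RT − a)/log₂ n = (1085 − 255) / 4.3219 = 192.044 ms/bit.

192.0 ms/bit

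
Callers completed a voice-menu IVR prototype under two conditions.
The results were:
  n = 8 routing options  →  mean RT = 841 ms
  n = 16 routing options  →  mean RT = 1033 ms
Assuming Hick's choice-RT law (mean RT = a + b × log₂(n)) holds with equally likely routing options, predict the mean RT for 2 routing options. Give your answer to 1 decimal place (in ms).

457.0 ms

RT is linear in log₂ n, so two points fix the line:
  b = (1033 − 841) / (log₂ 16 − log₂ 8) = 192 / (4 − 3) = 192.000 ms/bit
  a = 841 − 192.000 × 3 = 265.000 ms
Then RT(2) = 265.000 + 192.000 × log₂ 2 = 265.000 + 192.000 × 1 ≈ 457.000 ms.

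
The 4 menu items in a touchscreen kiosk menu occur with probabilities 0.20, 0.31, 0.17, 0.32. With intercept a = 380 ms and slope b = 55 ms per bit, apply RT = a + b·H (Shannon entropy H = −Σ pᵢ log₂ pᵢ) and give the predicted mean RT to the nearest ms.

487 ms

H = 0.20·log₂(1/0.20) + 0.31·log₂(1/0.31) + 0.17·log₂(1/0.17) + 0.32·log₂(1/0.32) = 1.9488 bits.
RT = 380 + 55 × 1.9488 = 487.18 ms.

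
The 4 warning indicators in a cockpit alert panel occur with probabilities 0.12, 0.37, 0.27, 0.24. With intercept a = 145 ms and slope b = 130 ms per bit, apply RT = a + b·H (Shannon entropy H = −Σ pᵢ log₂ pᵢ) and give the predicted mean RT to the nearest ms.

392 ms

Entropy contributions −pᵢ log₂ pᵢ: 0.3671, 0.5307, 0.5100, 0.4941; sum H = 1.9020 bits.
RT = a + bH = 145 + 130·1.9020 = 392.25 ms.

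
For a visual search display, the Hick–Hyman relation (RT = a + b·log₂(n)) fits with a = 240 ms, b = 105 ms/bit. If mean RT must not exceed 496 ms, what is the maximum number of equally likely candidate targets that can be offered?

Set 240 + 105·log₂ n ≤ 496 → log₂ n ≤ (496 − 240)/105 = 2.4381.
So n ≤ 2^2.4381 = 5.419; the largest integer n is 5.

5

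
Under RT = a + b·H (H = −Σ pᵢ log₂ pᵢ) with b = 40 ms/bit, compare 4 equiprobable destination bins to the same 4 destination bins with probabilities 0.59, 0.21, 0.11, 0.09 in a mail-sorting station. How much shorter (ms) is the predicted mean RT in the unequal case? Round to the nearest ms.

Equiprobable entropy H₀ = log₂ 4 = 2.0000 bits.
Skewed entropy H = −Σ pᵢ log₂ pᵢ = 1.5849 bits.
ΔRT = b·(H₀ − H) = 40 × 0.4151 = 16.60 ms.

17 ms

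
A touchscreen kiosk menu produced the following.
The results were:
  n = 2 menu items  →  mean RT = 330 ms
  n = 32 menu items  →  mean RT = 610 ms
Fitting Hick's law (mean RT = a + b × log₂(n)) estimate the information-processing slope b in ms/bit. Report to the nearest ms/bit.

70 ms/bit

The slope on a log₂ axis is (610 − 330) / (5 − 1) = 70 ms/bit.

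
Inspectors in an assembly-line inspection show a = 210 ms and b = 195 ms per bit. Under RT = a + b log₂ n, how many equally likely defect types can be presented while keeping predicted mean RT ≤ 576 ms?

195·log₂ n ≤ 576 − 210 = 366, giving log₂ n ≤ 1.8769 and n ≤ 3.673. The largest whole number is 3.

3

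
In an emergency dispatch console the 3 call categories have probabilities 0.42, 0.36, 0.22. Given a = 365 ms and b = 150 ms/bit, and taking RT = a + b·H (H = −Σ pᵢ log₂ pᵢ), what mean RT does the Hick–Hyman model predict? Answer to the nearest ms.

Entropy contributions −pᵢ log₂ pᵢ: 0.5256, 0.5306, 0.4806; sum H = 1.5368 bits.
RT = a + bH = 365 + 150·1.5368 = 595.53 ms.

596 ms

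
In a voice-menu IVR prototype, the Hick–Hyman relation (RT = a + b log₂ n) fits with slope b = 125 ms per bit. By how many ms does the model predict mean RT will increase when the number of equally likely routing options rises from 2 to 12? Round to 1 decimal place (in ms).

Only the slope matters, since a is common to both: ΔRT = b·log₂(n₂/n₁).
log₂(12) − log₂(2) = 3.5850 − 1 = 2.5850.
ΔRT = 125 × 2.5850 = 323.120 ms.

323.1 ms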